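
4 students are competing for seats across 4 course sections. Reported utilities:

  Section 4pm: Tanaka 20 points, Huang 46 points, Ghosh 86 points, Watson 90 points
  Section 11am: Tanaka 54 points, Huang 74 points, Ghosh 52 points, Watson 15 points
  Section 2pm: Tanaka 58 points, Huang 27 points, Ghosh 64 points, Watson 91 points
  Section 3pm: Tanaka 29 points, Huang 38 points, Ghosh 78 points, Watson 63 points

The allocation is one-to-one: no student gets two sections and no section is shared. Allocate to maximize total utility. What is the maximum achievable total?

Maximum total: 300 points

Optimal: Tanaka→Section 2pm (58 points), Huang→Section 11am (74 points), Ghosh→Section 3pm (78 points), Watson→Section 4pm (90 points) — total 58+74+78+90 = 300 points.
Every other assignment is strictly worse.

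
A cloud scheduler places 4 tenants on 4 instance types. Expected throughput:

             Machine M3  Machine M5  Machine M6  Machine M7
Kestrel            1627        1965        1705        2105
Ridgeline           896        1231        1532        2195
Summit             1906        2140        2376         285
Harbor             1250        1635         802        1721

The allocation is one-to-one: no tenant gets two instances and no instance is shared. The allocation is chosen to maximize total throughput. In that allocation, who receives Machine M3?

Kestrel receives Machine M3.

Optimal: Kestrel→Machine M3 (1627 ops/s), Ridgeline→Machine M7 (2195 ops/s), Summit→Machine M6 (2376 ops/s), Harbor→Machine M5 (1635 ops/s) — total 1627+2195+2376+1635 = 7833 ops/s.
Max-entry greedy (repeatedly take the single best remaining cell) gives 7786 ops/s, worse by 47.
Swapping Kestrel↔Ridgeline (Kestrel→Machine M7 2105 ops/s, Ridgeline→Machine M3 896 ops/s) loses 821.
No other one-to-one assignment exceeds 7833 ops/s.
Kestrel's own top instance is Machine M7 (2105 ops/s), but forcing Kestrel→Machine M7 and reassigning the rest optimally gives only 7178 ops/s — worse by 655.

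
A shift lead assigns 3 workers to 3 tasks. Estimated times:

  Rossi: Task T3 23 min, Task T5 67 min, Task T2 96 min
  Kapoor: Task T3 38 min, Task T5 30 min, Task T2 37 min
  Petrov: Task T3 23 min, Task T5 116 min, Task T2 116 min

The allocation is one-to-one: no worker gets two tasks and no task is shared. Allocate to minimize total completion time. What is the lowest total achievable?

Optimal: Rossi→Task T5 (67 min), Kapoor→Task T2 (37 min), Petrov→Task T3 (23 min) — total 67+37+23 = 127 min.

Minimum total: 127 min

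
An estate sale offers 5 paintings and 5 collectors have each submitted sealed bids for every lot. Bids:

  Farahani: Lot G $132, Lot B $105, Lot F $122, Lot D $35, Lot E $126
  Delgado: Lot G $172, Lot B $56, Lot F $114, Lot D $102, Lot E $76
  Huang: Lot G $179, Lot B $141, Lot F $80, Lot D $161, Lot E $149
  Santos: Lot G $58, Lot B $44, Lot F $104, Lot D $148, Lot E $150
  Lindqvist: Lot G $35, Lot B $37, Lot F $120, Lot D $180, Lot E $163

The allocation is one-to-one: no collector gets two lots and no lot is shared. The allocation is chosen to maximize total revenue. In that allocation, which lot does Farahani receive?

Farahani receives Lot F.

Optimal: Farahani→Lot F ($122), Delgado→Lot G ($172), Huang→Lot B ($141), Santos→Lot E ($150), Lindqvist→Lot D ($180) — total 122+172+141+150+180 = $765.
Row-greedy (each collector in turn takes its best remaining lot) gives $594, worse by 171.
Next-best assignment: Farahani→Lot F, Delgado→Lot G, Huang→Lot B, Santos→Lot D, Lindqvist→Lot E = $746.
Farahani's own top lot is Lot G ($132), but forcing Farahani→Lot G and reassigning the rest optimally gives only $717 — worse by 48.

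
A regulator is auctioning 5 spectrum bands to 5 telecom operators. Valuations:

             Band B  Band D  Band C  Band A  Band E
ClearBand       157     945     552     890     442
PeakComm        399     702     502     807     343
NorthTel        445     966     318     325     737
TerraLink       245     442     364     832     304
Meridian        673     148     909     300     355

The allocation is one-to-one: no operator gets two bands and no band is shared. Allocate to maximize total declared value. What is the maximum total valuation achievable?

Maximum total: $3822M

Optimal: ClearBand→Band D ($945M), PeakComm→Band B ($399M), NorthTel→Band E ($737M), TerraLink→Band A ($832M), Meridian→Band C ($909M) — total 945+399+737+832+909 = $3822M.
Max-entry greedy (repeatedly take the single best remaining cell) gives $3468M, worse by 354.
Next-best assignment: ClearBand→Band D, PeakComm→Band C, NorthTel→Band E, TerraLink→Band A, Meridian→Band B = $3689M.
Swapping TerraLink↔ClearBand (TerraLink→Band D $442M, ClearBand→Band A $890M) loses 445.
No other one-to-one assignment exceeds $3822M.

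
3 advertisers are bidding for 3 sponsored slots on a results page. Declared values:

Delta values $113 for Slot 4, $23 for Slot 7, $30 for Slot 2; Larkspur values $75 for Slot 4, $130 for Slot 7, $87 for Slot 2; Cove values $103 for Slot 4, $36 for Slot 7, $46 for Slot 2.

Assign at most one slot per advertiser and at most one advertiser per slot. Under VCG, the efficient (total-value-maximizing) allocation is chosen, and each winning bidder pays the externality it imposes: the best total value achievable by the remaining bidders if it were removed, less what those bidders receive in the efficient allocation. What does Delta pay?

Efficient allocation: Delta→Slot 4 ($113), Larkspur→Slot 7 ($130), Cove→Slot 2 ($46); total welfare W = $289.
Delta receives Slot 4 at value $113, so the others get W − 113 = $176.
Without Delta: best allocation of the remaining 2 bidders over all 3 slots is Larkspur→Slot 7 ($130), Cove→Slot 4 ($103), total $233.
VCG payment = (others' best without Delta) − (others' welfare with Delta) = 233 − 176 = $57.

Delta pays $57.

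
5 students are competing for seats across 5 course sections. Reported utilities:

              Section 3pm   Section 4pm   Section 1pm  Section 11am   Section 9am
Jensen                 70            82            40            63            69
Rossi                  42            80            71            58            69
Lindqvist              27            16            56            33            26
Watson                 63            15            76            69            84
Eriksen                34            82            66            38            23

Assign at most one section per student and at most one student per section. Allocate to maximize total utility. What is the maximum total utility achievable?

Optimal: Jensen→Section 3pm (70 points), Rossi→Section 11am (58 points), Lindqvist→Section 1pm (56 points), Watson→Section 9am (84 points), Eriksen→Section 4pm (82 points) — total 70+58+56+84+82 = 350 points.
Row-greedy (each student in turn takes its best remaining section) gives 304 points, worse by 46.
Next-best assignment: Jensen→Section 3pm, Rossi→Section 9am, Lindqvist→Section 1pm, Watson→Section 11am, Eriksen→Section 4pm = 346 points.
Every other assignment is strictly worse.

Max total: 350 points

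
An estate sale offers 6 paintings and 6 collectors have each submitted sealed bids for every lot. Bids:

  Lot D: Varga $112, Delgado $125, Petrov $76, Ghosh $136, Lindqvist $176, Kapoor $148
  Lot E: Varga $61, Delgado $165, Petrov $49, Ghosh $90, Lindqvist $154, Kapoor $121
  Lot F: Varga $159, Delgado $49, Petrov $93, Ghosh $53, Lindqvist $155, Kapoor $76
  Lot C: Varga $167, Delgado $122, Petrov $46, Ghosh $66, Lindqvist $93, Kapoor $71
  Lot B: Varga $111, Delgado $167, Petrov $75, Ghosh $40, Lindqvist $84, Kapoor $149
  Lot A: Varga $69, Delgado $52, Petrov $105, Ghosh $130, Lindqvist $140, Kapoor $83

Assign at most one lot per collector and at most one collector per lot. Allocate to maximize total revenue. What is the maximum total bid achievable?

Max total: $880

Optimal: Varga→Lot C ($167), Delgado→Lot E ($165), Petrov→Lot F ($93), Ghosh→Lot A ($130), Lindqvist→Lot D ($176), Kapoor→Lot B ($149) — total 167+165+93+130+176+149 = $880.
Swapping Kapoor↔Delgado (Kapoor→Lot E $121, Delgado→Lot B $167) loses 26.
Every other assignment is strictly worse.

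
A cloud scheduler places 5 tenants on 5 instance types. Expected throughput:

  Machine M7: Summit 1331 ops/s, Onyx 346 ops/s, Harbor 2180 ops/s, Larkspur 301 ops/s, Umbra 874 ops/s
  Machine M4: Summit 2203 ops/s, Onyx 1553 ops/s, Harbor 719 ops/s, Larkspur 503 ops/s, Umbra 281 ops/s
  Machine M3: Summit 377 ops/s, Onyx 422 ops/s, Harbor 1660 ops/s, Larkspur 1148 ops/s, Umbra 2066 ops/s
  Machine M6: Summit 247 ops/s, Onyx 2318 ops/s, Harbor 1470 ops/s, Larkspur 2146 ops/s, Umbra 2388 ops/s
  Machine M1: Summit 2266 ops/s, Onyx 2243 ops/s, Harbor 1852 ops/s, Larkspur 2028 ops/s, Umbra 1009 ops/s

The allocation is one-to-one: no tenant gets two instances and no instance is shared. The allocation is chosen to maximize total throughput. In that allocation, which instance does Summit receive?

Summit receives Machine M4.

This is a one-to-one assignment (maximum-weight bipartite matching).
Optimal: Summit→Machine M4 (2203 ops/s), Onyx→Machine M1 (2243 ops/s), Harbor→Machine M7 (2180 ops/s), Larkspur→Machine M6 (2146 ops/s), Umbra→Machine M3 (2066 ops/s) — total 2203+2243+2180+2146+2066 = 10838 ops/s.
Row-greedy (each tenant in turn takes its best remaining instance) gives 8193 ops/s, worse by 2645.
Swapping Harbor↔Umbra (Harbor→Machine M3 1660 ops/s, Umbra→Machine M7 874 ops/s) loses 1712.
No other one-to-one assignment exceeds 10838 ops/s.
Summit's own top instance is Machine M1 (2266 ops/s), but forcing Summit→Machine M1 and reassigning the rest optimally gives only 10211 ops/s — worse by 627.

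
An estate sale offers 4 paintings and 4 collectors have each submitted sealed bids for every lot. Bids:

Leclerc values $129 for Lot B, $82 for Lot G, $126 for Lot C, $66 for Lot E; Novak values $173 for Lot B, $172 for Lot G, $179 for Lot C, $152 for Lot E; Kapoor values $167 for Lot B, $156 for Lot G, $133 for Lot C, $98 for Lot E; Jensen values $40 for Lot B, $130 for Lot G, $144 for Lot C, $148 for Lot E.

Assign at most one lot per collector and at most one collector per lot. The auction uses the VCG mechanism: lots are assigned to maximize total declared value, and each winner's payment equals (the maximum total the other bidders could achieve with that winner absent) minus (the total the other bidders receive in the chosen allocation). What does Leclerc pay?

Leclerc pays $7.

Efficient allocation: Leclerc→Lot C ($126), Novak→Lot G ($172), Kapoor→Lot B ($167), Jensen→Lot E ($148); total welfare W = $613.
Leclerc receives Lot C at value $126, so the others get W − 126 = $487.
Without Leclerc: best allocation of the remaining 3 bidders over all 4 lots is Novak→Lot C ($179), Kapoor→Lot B ($167), Jensen→Lot E ($148), total $494.
VCG payment = (others' best without Leclerc) − (others' welfare with Leclerc) = 494 − 487 = $7.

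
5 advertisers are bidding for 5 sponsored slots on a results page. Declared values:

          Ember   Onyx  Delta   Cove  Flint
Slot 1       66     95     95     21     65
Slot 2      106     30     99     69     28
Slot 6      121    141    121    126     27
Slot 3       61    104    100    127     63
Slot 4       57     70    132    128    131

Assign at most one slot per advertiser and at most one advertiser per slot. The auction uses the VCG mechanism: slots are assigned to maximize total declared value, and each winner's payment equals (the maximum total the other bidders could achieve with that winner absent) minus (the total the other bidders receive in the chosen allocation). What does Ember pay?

Efficient allocation: Ember→Slot 2 ($106), Onyx→Slot 6 ($141), Delta→Slot 1 ($95), Cove→Slot 3 ($127), Flint→Slot 4 ($131); total welfare W = $600.
Ember receives Slot 2 at value $106, so the others get W − 106 = $494.
Without Ember: best allocation of the remaining 4 bidders over all 5 slots is Onyx→Slot 6 ($141), Delta→Slot 2 ($99), Cove→Slot 3 ($127), Flint→Slot 4 ($131), total $498.
VCG payment = (others' best without Ember) − (others' welfare with Ember) = 498 − 494 = $4.

Ember pays $4.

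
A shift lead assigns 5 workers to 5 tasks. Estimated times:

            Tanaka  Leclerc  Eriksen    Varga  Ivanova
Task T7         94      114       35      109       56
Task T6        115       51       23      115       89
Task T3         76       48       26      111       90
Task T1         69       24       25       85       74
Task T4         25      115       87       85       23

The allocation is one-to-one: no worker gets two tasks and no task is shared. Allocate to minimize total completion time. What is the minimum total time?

Minimum total: 237 min

Treat this as an assignment problem: match each worker to one task.
Optimal: Tanaka→Task T4 (25 min), Leclerc→Task T3 (48 min), Eriksen→Task T6 (23 min), Varga→Task T1 (85 min), Ivanova→Task T7 (56 min) — total 25+48+23+85+56 = 237 min.
Row-greedy (each worker in turn takes its cheapest remaining task) gives 271 min, worse by 34.
Next-best assignment: Tanaka→Task T4, Leclerc→Task T1, Eriksen→Task T6, Varga→Task T3, Ivanova→Task T7 = 239 min.
Swapping Leclerc↔Eriksen (Leclerc→Task T6 51 min, Eriksen→Task T3 26 min) adds 6.
Checked against all permutations: 237 min is optimal.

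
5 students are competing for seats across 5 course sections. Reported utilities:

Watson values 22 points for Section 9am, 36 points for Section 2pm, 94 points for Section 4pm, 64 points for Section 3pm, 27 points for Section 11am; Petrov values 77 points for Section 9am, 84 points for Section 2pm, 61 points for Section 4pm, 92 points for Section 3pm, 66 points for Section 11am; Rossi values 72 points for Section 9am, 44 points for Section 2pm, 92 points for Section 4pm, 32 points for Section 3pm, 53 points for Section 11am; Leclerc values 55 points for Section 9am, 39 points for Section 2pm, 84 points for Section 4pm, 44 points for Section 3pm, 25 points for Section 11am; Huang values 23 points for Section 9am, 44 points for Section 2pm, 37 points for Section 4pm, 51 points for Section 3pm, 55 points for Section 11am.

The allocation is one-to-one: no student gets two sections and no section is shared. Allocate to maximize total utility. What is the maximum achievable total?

Max total: 359 points

Optimal: Watson→Section 3pm (64 points), Petrov→Section 2pm (84 points), Rossi→Section 9am (72 points), Leclerc→Section 4pm (84 points), Huang→Section 11am (55 points) — total 64+84+72+84+55 = 359 points.
No other one-to-one assignment exceeds 359 points.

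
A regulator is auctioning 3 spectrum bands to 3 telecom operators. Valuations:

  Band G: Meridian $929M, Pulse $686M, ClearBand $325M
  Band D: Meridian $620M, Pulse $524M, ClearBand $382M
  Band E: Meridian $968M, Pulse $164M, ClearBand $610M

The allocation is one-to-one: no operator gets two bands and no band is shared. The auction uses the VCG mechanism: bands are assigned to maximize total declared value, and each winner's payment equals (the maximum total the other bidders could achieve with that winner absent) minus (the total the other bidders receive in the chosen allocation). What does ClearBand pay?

Efficient allocation: Meridian→Band G ($929M), Pulse→Band D ($524M), ClearBand→Band E ($610M); total welfare W = $2063M.
ClearBand receives Band E at value $610M, so the others get W − 610 = $1453M.
Without ClearBand: best allocation of the remaining 2 bidders over all 3 bands is Meridian→Band E ($968M), Pulse→Band G ($686M), total $1654M.
VCG payment = (others' best without ClearBand) − (others' welfare with ClearBand) = 1654 − 1453 = $201M.

ClearBand pays $201M.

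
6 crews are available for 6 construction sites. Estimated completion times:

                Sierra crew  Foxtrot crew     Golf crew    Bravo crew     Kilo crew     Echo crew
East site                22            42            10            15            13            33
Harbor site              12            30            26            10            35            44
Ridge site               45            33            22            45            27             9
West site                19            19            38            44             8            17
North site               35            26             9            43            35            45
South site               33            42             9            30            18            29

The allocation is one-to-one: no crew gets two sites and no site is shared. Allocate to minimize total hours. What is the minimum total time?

Minimum total: 79 hours

Optimal: Sierra crew→Harbor site (12 hours), Foxtrot crew→North site (26 hours), Golf crew→South site (9 hours), Bravo crew→East site (15 hours), Kilo crew→West site (8 hours), Echo crew→Ridge site (9 hours) — total 12+26+9+15+8+9 = 79 hours.
Column-greedy (each site in turn goes to its cheapest remaining crew) gives 96 hours, worse by 17.
Next-best assignment: Sierra crew→Harbor site, Foxtrot crew→West site, Golf crew→North site, Bravo crew→East site, Kilo crew→South site, Echo crew→Ridge site = 82 hours.
No other one-to-one assignment undercuts 79 hours.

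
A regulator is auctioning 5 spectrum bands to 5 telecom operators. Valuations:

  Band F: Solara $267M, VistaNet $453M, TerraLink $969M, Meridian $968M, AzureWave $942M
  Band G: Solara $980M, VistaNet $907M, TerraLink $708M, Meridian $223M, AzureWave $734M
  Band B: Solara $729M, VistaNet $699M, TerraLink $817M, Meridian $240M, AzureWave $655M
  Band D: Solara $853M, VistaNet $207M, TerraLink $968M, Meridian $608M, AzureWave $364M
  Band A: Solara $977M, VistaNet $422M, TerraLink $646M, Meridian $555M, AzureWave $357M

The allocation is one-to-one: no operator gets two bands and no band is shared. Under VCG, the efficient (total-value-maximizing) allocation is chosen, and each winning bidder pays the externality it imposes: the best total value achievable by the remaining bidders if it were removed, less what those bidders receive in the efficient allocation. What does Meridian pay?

Efficient allocation: Solara→Band A ($977M), VistaNet→Band G ($907M), TerraLink→Band D ($968M), Meridian→Band F ($968M), AzureWave→Band B ($655M); total welfare W = $4475M.
Meridian receives Band F at value $968M, so the others get W − 968 = $3507M.
Without Meridian: best allocation of the remaining 4 bidders over all 5 bands is Solara→Band A ($977M), VistaNet→Band G ($907M), TerraLink→Band D ($968M), AzureWave→Band F ($942M), total $3794M.
VCG payment = (others' best without Meridian) − (others' welfare with Meridian) = 3794 − 3507 = $287M.

Meridian pays $287M.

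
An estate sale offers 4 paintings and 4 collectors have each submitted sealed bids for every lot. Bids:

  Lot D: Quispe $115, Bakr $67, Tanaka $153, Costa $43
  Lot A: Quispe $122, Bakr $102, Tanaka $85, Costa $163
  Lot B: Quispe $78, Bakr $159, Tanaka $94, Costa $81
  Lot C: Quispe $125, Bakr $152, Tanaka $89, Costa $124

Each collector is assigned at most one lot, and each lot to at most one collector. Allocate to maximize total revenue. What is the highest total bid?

Max total: $600

Treat this as an assignment problem: match each collector to one lot.
Optimal: Quispe→Lot C ($125), Bakr→Lot B ($159), Tanaka→Lot D ($153), Costa→Lot A ($163) — total 125+159+153+163 = $600.
Checked against all permutations: $600 is optimal.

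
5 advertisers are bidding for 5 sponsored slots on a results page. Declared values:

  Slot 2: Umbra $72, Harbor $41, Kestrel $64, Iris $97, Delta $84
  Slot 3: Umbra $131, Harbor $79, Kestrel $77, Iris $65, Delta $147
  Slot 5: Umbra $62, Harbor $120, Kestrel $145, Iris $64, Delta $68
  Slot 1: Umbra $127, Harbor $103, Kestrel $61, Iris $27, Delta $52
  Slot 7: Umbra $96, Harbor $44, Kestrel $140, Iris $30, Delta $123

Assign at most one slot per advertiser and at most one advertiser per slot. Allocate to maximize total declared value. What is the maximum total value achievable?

Max total: $631

Optimal: Umbra→Slot 1 ($127), Harbor→Slot 5 ($120), Kestrel→Slot 7 ($140), Iris→Slot 2 ($97), Delta→Slot 3 ($147) — total 127+120+140+97+147 = $631.
Next-best assignment: Umbra→Slot 3, Harbor→Slot 1, Kestrel→Slot 5, Iris→Slot 2, Delta→Slot 7 = $599.
Swapping Umbra↔Harbor (Umbra→Slot 5 $62, Harbor→Slot 1 $103) loses 82.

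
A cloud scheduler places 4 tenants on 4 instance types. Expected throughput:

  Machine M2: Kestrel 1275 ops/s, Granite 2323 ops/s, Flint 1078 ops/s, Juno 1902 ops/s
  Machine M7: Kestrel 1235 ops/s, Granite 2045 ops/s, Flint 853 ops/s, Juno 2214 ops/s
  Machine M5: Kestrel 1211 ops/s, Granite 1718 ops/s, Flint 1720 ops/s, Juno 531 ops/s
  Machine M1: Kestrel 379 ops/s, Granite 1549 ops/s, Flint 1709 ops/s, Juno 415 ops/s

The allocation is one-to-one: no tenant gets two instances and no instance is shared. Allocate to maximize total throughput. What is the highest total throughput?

Optimal: Kestrel→Machine M5 (1211 ops/s), Granite→Machine M2 (2323 ops/s), Flint→Machine M1 (1709 ops/s), Juno→Machine M7 (2214 ops/s) — total 1211+2323+1709+2214 = 7457 ops/s.
Row-greedy (each tenant in turn takes its best remaining instance) gives 5455 ops/s, worse by 2002.
Next-best assignment: Kestrel→Machine M2, Granite→Machine M5, Flint→Machine M1, Juno→Machine M7 = 6916 ops/s.

Maximum total: 7457 ops/s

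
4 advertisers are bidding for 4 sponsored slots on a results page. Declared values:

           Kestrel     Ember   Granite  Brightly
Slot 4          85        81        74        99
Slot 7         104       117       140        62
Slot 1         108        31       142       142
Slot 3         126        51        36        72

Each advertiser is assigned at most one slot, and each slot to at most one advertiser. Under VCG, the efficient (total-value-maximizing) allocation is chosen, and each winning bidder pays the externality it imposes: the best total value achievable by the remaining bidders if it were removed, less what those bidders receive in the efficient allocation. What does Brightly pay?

Efficient allocation: Kestrel→Slot 3 ($126), Ember→Slot 4 ($81), Granite→Slot 7 ($140), Brightly→Slot 1 ($142); total welfare W = $489.
Brightly receives Slot 1 at value $142, so the others get W − 142 = $347.
Without Brightly: best allocation of the remaining 3 bidders over all 4 slots is Kestrel→Slot 3 ($126), Ember→Slot 7 ($117), Granite→Slot 1 ($142), total $385.
VCG payment = (others' best without Brightly) − (others' welfare with Brightly) = 385 − 347 = $38.

Brightly pays $38.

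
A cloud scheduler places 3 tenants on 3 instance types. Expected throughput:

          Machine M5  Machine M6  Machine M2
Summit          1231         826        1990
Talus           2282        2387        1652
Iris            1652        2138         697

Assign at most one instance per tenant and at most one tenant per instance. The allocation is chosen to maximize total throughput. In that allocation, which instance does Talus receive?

Optimal: Summit→Machine M2 (1990 ops/s), Talus→Machine M5 (2282 ops/s), Iris→Machine M6 (2138 ops/s) — total 1990+2282+2138 = 6410 ops/s.
Max-entry greedy (repeatedly take the single best remaining cell) gives 6029 ops/s, worse by 381.
Next-best assignment: Summit→Machine M2, Talus→Machine M6, Iris→Machine M5 = 6029 ops/s.
Talus's own top instance is Machine M6 (2387 ops/s), but forcing Talus→Machine M6 and reassigning the rest optimally gives only 6029 ops/s — worse by 381.

Talus receives Machine M5.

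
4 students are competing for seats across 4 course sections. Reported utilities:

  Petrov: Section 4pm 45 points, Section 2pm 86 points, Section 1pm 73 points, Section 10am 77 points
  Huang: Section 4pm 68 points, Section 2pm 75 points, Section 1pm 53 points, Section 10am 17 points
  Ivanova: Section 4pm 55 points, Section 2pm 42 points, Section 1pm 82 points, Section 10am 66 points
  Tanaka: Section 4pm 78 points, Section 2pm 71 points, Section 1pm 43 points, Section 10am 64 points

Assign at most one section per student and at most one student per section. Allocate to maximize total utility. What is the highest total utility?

Optimal: Petrov→Section 10am (77 points), Huang→Section 2pm (75 points), Ivanova→Section 1pm (82 points), Tanaka→Section 4pm (78 points) — total 77+75+82+78 = 312 points.
No other one-to-one assignment exceeds 312 points.

Max total: 312 points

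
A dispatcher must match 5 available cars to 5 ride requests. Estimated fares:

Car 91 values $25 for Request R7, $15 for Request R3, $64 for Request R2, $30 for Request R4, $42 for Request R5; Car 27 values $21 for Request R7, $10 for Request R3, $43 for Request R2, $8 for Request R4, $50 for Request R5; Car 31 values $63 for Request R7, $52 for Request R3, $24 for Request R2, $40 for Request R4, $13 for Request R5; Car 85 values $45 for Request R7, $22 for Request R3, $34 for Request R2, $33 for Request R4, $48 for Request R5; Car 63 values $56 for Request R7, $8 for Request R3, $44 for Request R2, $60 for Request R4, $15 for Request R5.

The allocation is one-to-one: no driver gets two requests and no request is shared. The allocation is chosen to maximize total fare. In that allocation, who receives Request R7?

Car 85 receives Request R7.

Optimal: Car 91→Request R2 ($64), Car 27→Request R5 ($50), Car 31→Request R3 ($52), Car 85→Request R7 ($45), Car 63→Request R4 ($60) — total 64+50+52+45+60 = $271.
Column-greedy (each request in turn goes to its best remaining driver) gives $259, worse by 12.
Next-best assignment: Car 91→Request R2, Car 27→Request R5, Car 31→Request R7, Car 85→Request R3, Car 63→Request R4 = $259.
Every other assignment is strictly worse.
Car 85's own top request is Request R5 ($48), but forcing Car 85→Request R5 and reassigning the rest optimally gives only $245 — worse by 26.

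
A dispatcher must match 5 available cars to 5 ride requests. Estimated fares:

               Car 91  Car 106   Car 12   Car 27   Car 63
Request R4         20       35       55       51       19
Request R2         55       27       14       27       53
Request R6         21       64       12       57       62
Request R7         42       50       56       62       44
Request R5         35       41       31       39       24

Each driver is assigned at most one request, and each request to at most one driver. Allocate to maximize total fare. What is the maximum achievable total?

Optimal: Car 91→Request R2 ($55), Car 106→Request R5 ($41), Car 12→Request R4 ($55), Car 27→Request R7 ($62), Car 63→Request R6 ($62) — total 55+41+55+62+62 = $275.
Max-entry greedy (repeatedly take the single best remaining cell) gives $260, worse by 15.
Every other assignment is strictly worse.

Maximum total: $275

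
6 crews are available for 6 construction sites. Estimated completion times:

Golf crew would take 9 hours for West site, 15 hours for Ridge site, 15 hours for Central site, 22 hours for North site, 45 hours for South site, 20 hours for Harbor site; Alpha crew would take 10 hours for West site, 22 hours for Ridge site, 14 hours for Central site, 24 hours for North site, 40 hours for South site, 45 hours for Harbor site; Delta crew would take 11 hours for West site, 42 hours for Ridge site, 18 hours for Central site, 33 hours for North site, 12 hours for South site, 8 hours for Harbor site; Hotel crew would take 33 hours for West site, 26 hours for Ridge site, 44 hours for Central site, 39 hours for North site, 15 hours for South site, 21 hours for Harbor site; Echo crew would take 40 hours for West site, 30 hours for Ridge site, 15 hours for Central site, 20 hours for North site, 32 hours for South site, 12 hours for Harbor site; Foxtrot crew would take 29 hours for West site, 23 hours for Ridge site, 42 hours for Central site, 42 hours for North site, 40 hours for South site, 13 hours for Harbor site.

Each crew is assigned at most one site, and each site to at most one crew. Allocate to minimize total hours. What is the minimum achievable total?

Min total: 88 hours

Optimal: Golf crew→Ridge site (15 hours), Alpha crew→Central site (14 hours), Delta crew→West site (11 hours), Hotel crew→South site (15 hours), Echo crew→North site (20 hours), Foxtrot crew→Harbor site (13 hours) — total 15+14+11+15+20+13 = 88 hours.
Min-entry greedy (repeatedly take the single cheapest remaining cell) gives 89 hours, worse by 1.
Next-best assignment: Golf crew→West site, Alpha crew→Central site, Delta crew→Harbor site, Hotel crew→South site, Echo crew→North site, Foxtrot crew→Ridge site = 89 hours.
Swapping Echo crew↔Foxtrot crew (Echo crew→Harbor site 12 hours, Foxtrot crew→North site 42 hours) adds 21.
No other one-to-one assignment undercuts 88 hours.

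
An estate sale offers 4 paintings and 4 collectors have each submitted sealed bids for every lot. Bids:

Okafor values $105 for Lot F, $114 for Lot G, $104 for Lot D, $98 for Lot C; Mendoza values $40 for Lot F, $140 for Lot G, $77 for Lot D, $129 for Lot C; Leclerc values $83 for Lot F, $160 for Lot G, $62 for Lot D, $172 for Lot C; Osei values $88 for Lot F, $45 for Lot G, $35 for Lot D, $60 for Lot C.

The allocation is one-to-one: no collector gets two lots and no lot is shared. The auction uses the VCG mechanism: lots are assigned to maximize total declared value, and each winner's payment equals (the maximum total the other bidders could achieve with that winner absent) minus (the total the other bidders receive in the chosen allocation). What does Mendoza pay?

Mendoza pays $10.

Efficient allocation: Okafor→Lot D ($104), Mendoza→Lot G ($140), Leclerc→Lot C ($172), Osei→Lot F ($88); total welfare W = $504.
Mendoza receives Lot G at value $140, so the others get W − 140 = $364.
Without Mendoza: best allocation of the remaining 3 bidders over all 4 lots is Okafor→Lot G ($114), Leclerc→Lot C ($172), Osei→Lot F ($88), total $374.
VCG payment = (others' best without Mendoza) − (others' welfare with Mendoza) = 374 − 364 = $10.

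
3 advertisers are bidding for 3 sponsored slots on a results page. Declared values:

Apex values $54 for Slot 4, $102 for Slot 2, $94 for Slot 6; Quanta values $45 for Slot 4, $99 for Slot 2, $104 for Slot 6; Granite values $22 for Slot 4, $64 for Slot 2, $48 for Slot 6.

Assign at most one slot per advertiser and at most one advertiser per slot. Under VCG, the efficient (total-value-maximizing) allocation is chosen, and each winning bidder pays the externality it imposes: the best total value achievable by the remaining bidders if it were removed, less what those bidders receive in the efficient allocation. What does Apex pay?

Efficient allocation: Apex→Slot 2 ($102), Quanta→Slot 6 ($104), Granite→Slot 4 ($22); total welfare W = $228.
Apex receives Slot 2 at value $102, so the others get W − 102 = $126.
Without Apex: best allocation of the remaining 2 bidders over all 3 slots is Quanta→Slot 6 ($104), Granite→Slot 2 ($64), total $168.
VCG payment = (others' best without Apex) − (others' welfare with Apex) = 168 − 126 = $42.

Apex pays $42.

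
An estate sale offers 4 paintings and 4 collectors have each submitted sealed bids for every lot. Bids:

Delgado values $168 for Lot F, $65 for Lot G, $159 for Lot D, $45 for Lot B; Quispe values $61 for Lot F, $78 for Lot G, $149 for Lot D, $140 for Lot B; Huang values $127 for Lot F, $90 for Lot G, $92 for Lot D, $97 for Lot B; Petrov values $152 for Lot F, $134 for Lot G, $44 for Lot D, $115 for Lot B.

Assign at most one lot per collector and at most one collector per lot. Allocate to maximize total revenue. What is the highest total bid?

Maximum total: $560

Optimal: Delgado→Lot D ($159), Quispe→Lot B ($140), Huang→Lot F ($127), Petrov→Lot G ($134) — total 159+140+127+134 = $560.
Column-greedy (each lot in turn goes to its best remaining collector) gives $548, worse by 12.
Next-best assignment: Delgado→Lot F, Quispe→Lot D, Huang→Lot B, Petrov→Lot G = $548.
No other one-to-one assignment exceeds $560.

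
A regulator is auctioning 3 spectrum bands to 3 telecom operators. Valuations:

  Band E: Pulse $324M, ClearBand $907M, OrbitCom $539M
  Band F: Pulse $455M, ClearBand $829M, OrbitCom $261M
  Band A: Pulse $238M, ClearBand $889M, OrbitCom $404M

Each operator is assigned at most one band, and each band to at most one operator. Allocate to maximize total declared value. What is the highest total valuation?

Max total: $1883M

This is a one-to-one assignment (maximum-weight bipartite matching).
Optimal: Pulse→Band F ($455M), ClearBand→Band A ($889M), OrbitCom→Band E ($539M) — total 455+889+539 = $1883M.
Column-greedy (each band in turn goes to its best remaining operator) gives $1766M, worse by 117.
No other one-to-one assignment exceeds $1883M.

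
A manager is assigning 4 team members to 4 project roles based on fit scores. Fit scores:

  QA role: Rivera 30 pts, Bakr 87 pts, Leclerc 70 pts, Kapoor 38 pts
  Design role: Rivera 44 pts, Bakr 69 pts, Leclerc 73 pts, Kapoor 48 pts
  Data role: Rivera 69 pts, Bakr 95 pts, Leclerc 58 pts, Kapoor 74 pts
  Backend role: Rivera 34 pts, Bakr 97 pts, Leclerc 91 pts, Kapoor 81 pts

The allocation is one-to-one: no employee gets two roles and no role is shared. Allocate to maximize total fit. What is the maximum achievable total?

Optimal: Rivera→Data role (69 pts), Bakr→QA role (87 pts), Leclerc→Design role (73 pts), Kapoor→Backend role (81 pts) — total 69+87+73+81 = 310 pts.
Row-greedy (each employee in turn takes its best remaining role) gives 277 pts, worse by 33.
Next-best assignment: Rivera→Design role, Bakr→QA role, Leclerc→Backend role, Kapoor→Data role = 296 pts.

Max total: 310 pts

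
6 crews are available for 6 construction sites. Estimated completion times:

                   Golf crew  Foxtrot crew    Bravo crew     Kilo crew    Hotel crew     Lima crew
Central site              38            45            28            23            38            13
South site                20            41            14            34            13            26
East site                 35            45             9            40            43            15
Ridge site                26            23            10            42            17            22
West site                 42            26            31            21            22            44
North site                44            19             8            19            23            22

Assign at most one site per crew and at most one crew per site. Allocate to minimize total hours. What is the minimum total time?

Minimum total: 99 hours

This is a one-to-one assignment (minimum-cost bipartite matching).
Optimal: Golf crew→South site (20 hours), Foxtrot crew→North site (19 hours), Bravo crew→East site (9 hours), Kilo crew→West site (21 hours), Hotel crew→Ridge site (17 hours), Lima crew→Central site (13 hours) — total 20+19+9+21+17+13 = 99 hours.
Column-greedy (each site in turn goes to its cheapest remaining crew) gives 123 hours, worse by 24.
Checked against all permutations: 99 hours is optimal.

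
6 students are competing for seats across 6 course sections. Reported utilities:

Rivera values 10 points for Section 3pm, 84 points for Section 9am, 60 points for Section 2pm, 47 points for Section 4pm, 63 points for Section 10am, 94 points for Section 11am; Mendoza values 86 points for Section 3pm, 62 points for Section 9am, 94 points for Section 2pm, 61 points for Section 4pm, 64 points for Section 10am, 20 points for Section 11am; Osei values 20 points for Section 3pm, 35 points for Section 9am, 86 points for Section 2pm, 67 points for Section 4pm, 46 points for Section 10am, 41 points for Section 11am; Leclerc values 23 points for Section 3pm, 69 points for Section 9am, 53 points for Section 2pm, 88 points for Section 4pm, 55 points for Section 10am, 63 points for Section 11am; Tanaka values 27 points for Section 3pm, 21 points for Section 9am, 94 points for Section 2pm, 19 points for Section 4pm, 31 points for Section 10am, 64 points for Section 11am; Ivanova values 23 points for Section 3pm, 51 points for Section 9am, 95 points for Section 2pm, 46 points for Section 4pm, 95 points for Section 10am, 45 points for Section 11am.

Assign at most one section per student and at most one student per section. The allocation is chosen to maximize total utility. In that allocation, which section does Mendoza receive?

Mendoza receives Section 3pm.

Optimal: Rivera→Section 11am (94 points), Mendoza→Section 3pm (86 points), Osei→Section 4pm (67 points), Leclerc→Section 9am (69 points), Tanaka→Section 2pm (94 points), Ivanova→Section 10am (95 points) — total 94+86+67+69+94+95 = 505 points.
Every other assignment is strictly worse.
Mendoza's own top section is Section 2pm (94 points), but forcing Mendoza→Section 2pm and reassigning the rest optimally gives only 446 points — worse by 59.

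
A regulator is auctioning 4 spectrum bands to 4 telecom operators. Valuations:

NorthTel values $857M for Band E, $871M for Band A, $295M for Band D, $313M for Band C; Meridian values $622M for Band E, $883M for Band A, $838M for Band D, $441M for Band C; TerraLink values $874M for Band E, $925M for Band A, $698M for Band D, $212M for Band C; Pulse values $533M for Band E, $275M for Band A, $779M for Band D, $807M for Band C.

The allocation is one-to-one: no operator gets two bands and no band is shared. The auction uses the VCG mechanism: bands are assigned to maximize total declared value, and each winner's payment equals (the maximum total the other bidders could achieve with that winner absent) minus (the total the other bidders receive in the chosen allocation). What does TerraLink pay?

Efficient allocation: NorthTel→Band E ($857M), Meridian→Band D ($838M), TerraLink→Band A ($925M), Pulse→Band C ($807M); total welfare W = $3427M.
TerraLink receives Band A at value $925M, so the others get W − 925 = $2502M.
Without TerraLink: best allocation of the remaining 3 bidders over all 4 bands is NorthTel→Band E ($857M), Meridian→Band A ($883M), Pulse→Band C ($807M), total $2547M.
VCG payment = (others' best without TerraLink) − (others' welfare with TerraLink) = 2547 − 2502 = $45M.

TerraLink pays $45M.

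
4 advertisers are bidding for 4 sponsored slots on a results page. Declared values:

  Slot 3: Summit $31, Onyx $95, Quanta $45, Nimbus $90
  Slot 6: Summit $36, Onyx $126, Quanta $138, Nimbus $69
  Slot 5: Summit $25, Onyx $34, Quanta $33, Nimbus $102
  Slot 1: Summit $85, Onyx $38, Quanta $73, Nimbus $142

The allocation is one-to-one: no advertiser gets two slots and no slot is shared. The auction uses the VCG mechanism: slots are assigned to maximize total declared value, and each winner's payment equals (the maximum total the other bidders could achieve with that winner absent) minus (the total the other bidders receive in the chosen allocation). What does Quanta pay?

Efficient allocation: Summit→Slot 1 ($85), Onyx→Slot 3 ($95), Quanta→Slot 6 ($138), Nimbus→Slot 5 ($102); total welfare W = $420.
Quanta receives Slot 6 at value $138, so the others get W − 138 = $282.
Without Quanta: best allocation of the remaining 3 bidders over all 4 slots is Summit→Slot 1 ($85), Onyx→Slot 6 ($126), Nimbus→Slot 5 ($102), total $313.
VCG payment = (others' best without Quanta) − (others' welfare with Quanta) = 313 − 282 = $31.

Quanta pays $31.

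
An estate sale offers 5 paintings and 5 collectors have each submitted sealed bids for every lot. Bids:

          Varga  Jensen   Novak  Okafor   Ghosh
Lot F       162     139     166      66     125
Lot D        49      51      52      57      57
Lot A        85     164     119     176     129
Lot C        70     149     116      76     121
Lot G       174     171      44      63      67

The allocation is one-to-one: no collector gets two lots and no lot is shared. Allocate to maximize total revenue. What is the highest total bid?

Max total: $722

This is the linear assignment problem.
Optimal: Varga→Lot G ($174), Jensen→Lot C ($149), Novak→Lot F ($166), Okafor→Lot A ($176), Ghosh→Lot D ($57) — total 174+149+166+176+57 = $722.
Row-greedy (each collector in turn takes its best remaining lot) gives $637, worse by 85.
Next-best assignment: Varga→Lot G, Jensen→Lot D, Novak→Lot F, Okafor→Lot A, Ghosh→Lot C = $688.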